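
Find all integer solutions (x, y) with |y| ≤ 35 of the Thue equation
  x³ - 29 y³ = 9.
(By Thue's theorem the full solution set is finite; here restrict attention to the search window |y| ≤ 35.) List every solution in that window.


The equation is x³ - 29y³ = 9. For fixed y, x³ = 29·y³ + 9, so a solution requires the RHS to be a perfect cube.
Strategy: iterate y from -35 to 35, compute RHS = 29·y³ + 9, and check whether it is a (positive or negative) perfect cube.
Check small values of y:
  y = 0: RHS = 9 is not a perfect cube.
  y = 1: RHS = 38 is not a perfect cube.
  y = -1: RHS = -20 is not a perfect cube.
  y = 2: RHS = 241 is not a perfect cube.
  y = -2: RHS = -223 is not a perfect cube.
  y = 3: RHS = 792 is not a perfect cube.
  y = -3: RHS = -774 is not a perfect cube.
Continuing the search up to |y| = 35 finds no solutions either.
No (x, y) in the scanned range satisfies the equation.

No integer solutions with |y| ≤ 35.


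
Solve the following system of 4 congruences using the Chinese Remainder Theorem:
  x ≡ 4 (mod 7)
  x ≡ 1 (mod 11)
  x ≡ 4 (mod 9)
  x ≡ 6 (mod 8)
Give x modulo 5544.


Product of moduli M = 7 · 11 · 9 · 8 = 5544.
Merge one congruence at a time:
  Start: x ≡ 4 (mod 7).
  Combine with x ≡ 1 (mod 11); new modulus lcm = 77.
    Write x = 4 + 7·t and substitute into x ≡ 1 (mod 11): 7·t ≡ 1 − 4 = -3 (mod 11).
    Reduce coefficients mod 11: 7·t ≡ 8 (mod 11).
    The inverse of 7 mod 11 is 8 (since 7·8 = 56 = 5·11 + 1), so t ≡ 8·8 = 64 ≡ 9 (mod 11).
    Then x = 4 + 7·9 = 67, valid modulo lcm(7, 11) = 77: x ≡ 67 (mod 77).
  Combine with x ≡ 4 (mod 9); new modulus lcm = 693.
    Write x = 67 + 77·t and substitute into x ≡ 4 (mod 9): 77·t ≡ 4 − 67 = -63 (mod 9).
    Reduce coefficients mod 9: 5·t ≡ 0 (mod 9).
    The inverse of 5 mod 9 is 2 (since 5·2 = 10 = 1·9 + 1), so t ≡ 2·0 = 0 ≡ 0 (mod 9).
    Then x = 67 + 77·0 = 67, valid modulo lcm(77, 9) = 693: x ≡ 67 (mod 693).
  Combine with x ≡ 6 (mod 8); new modulus lcm = 5544.
    Write x = 67 + 693·t and substitute into x ≡ 6 (mod 8): 693·t ≡ 6 − 67 = -61 (mod 8).
    Reduce coefficients mod 8: 5·t ≡ 3 (mod 8).
    The inverse of 5 mod 8 is 5 (since 5·5 = 25 = 3·8 + 1), so t ≡ 5·3 = 15 ≡ 7 (mod 8).
    Then x = 67 + 693·7 = 4918, valid modulo lcm(693, 8) = 5544: x ≡ 4918 (mod 5544).
Verify against each original: 4918 mod 7 = 4, 4918 mod 11 = 1, 4918 mod 9 = 4, 4918 mod 8 = 6.

x ≡ 4918 (mod 5544).


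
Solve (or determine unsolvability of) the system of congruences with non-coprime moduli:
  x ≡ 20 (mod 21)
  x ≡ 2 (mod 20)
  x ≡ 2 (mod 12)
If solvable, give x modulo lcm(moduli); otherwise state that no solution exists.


Moduli 21, 20, 12 are not pairwise coprime, so CRT works modulo lcm(m_i) when all pairwise compatibility conditions hold.
Pairwise compatibility: gcd(m_i, m_j) must divide a_i - a_j for every pair.
Merge one congruence at a time:
  Start: x ≡ 20 (mod 21).
  Combine with x ≡ 2 (mod 20): gcd(21, 20) = 1; 2 - 20 = -18, which IS divisible by 1, so compatible.
    Write x = 20 + 21·t and substitute into x ≡ 2 (mod 20): 21·t ≡ 2 − 20 = -18 (mod 20).
    Reduce coefficients mod 20: 1·t ≡ 2 (mod 20).
    So t ≡ 2 (mod 20).
    Then x = 20 + 21·2 = 62, valid modulo lcm(21, 20) = 420: x ≡ 62 (mod 420).
  Combine with x ≡ 2 (mod 12): gcd(420, 12) = 12; 2 - 62 = -60, which IS divisible by 12, so compatible.
    Write x = 62 + 420·t and substitute into x ≡ 2 (mod 12): 420·t ≡ 2 − 62 = -60 (mod 12).
    Divide the congruence (and modulus) by g = 12: 35·t ≡ -5 (mod 1).
    Modulo 1 every t works; take t = 0.
    Then x = 62 + 420·0 = 62, valid modulo lcm(420, 12) = 420: x ≡ 62 (mod 420).
Verify: 62 mod 21 = 20, 62 mod 20 = 2, 62 mod 12 = 2.

x ≡ 62 (mod 420).


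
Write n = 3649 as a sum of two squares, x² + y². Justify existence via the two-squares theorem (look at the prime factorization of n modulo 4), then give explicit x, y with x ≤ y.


Step 1: Factor n = 3649 = 41 · 89.
Step 2: Check the mod-4 condition on each prime factor: 41 ≡ 1 (mod 4), exponent 1; 89 ≡ 1 (mod 4), exponent 1.
All primes ≡ 3 (mod 4) appear to even exponent (or don't appear), so by the two-squares theorem n IS expressible as a sum of two squares.
Step 3: Build a representation. Here n = 41 · 89 is a product of primes ≡ 1 (mod 4). Each prime p ≡ 1 (mod 4) is itself a sum of two squares; find a² by testing p − a² for a perfect square:
  41: 41 − 1² = 40, 41 − 2² = 37, 41 − 3² = 32, 41 − 4² = 25 = 5² ⇒ 41 = 4² + 5².
  89: 89 − 1² = 88, 89 − 2² = 85, 89 − 3² = 80, 89 − 4² = 73, 89 − 5² = 64 = 8² ⇒ 89 = 5² + 8².
  Combine using the Brahmagupta–Fibonacci identity (a² + b²)(c² + d²) = (ac − bd)² + (ad + bc)² = (ac + bd)² + (ad − bc)²:
  41 · 89 = 3649: from (4² + 5²)(5² + 8²), take (4·5 − 5·8, 4·8 + 5·5) = (20 − 40, 32 + 25) = (-20, 57); dropping signs (only squares matter) gives (20, 57); check 20² + 57² = 400 + 3249 = 3649 ✓.
Step 4: Order so x ≤ y and verify: 20² + 57² = 400 + 3249 = 3649 = n. ✓

n = 3649 = 20² + 57² (one valid representation with x ≤ y).


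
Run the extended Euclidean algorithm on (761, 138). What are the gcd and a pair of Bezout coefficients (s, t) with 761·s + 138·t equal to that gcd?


Euclidean algorithm on (761, 138) — divide until remainder is 0:
  761 = 5 · 138 + 71
  138 = 1 · 71 + 67
  71 = 1 · 67 + 4
  67 = 16 · 4 + 3
  4 = 1 · 3 + 1
  3 = 3 · 1 + 0
gcd(761, 138) = 1.
Track Bezout coefficients alongside the remainders: start with r₀ = 761 = a·1 + b·0 (s = 1, t = 0) and r₁ = 138 = a·0 + b·1 (s = 0, t = 1); each new remainder r_{k+1} = r_{k-1} − q_k·r_k inherits s_{k+1} = s_{k-1} − q_k·s_k, t_{k+1} = t_{k-1} − q_k·t_k, so r_k = a·s_k + b·t_k at every step:
  q = 5: r = 71, s = 1 − 5·0 = 1, t = 0 − 5·1 = -5  (check: 761·1 + 138·(-5) = 71)
  q = 1: r = 67, s = 0 − 1·1 = -1, t = 1 − 1·(-5) = 6  (check: 761·(-1) + 138·6 = 67)
  q = 1: r = 4, s = 1 − 1·(-1) = 2, t = -5 − 1·6 = -11  (check: 761·2 + 138·(-11) = 4)
  q = 16: r = 3, s = -1 − 16·2 = -33, t = 6 − 16·(-11) = 182  (check: 761·(-33) + 138·182 = 3)
  q = 1: r = 1, s = 2 − 1·(-33) = 35, t = -11 − 1·182 = -193  (check: 761·35 + 138·(-193) = 1)
The row with r = 1 (the gcd) gives the Bezout coefficients s = 35, t = -193.
Result: 761 · (35) + 138 · (-193) = 1.

gcd(761, 138) = 1; s = 35, t = -193 (check: 761·35 + 138·(-193) = 1).


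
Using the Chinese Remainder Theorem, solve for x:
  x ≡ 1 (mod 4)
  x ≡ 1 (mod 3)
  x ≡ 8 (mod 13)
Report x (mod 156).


Moduli 4, 3, 13 are pairwise coprime; by CRT there is a unique solution modulo M = 4 · 3 · 13 = 156.
Solve pairwise, accumulating the modulus:
  Start with x ≡ 1 (mod 4).
  Combine with x ≡ 1 (mod 3): since gcd(4, 3) = 1, we get a unique residue mod 12.
    Write x = 1 + 4·t and substitute into x ≡ 1 (mod 3): 4·t ≡ 1 − 1 = 0 (mod 3).
    Reduce coefficients mod 3: 1·t ≡ 0 (mod 3).
    So t ≡ 0 (mod 3).
    Then x = 1 + 4·0 = 1, valid modulo lcm(4, 3) = 12: x ≡ 1 (mod 12).
  Combine with x ≡ 8 (mod 13): since gcd(12, 13) = 1, we get a unique residue mod 156.
    Write x = 1 + 12·t and substitute into x ≡ 8 (mod 13): 12·t ≡ 8 − 1 = 7 (mod 13).
    The inverse of 12 mod 13 is 12 (since 12·12 = 144 = 11·13 + 1), so t ≡ 12·7 = 84 ≡ 6 (mod 13).
    Then x = 1 + 12·6 = 73, valid modulo lcm(12, 13) = 156: x ≡ 73 (mod 156).
Verify: 73 mod 4 = 1 ✓, 73 mod 3 = 1 ✓, 73 mod 13 = 8 ✓.

x ≡ 73 (mod 156).


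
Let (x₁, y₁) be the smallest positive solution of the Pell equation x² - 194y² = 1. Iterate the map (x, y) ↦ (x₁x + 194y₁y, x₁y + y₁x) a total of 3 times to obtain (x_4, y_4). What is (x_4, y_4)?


Step 1: Find the fundamental solution (x₁, y₁) of x² - 194y² = 1.
  Expand √194 as a continued fraction. a₀ = ⌊√194⌋ = 13; iterate m_{k+1} = d_k·a_k − m_k, d_{k+1} = (194 − m_{k+1}²)/d_k, a_{k+1} = ⌊(a₀ + m_{k+1})/d_{k+1}⌋ (starting m₀ = 0, d₀ = 1), with convergents p_k = a_k·p_{k-1} + p_{k-2}, q_k = a_k·q_{k-1} + q_{k-2} (p₋₁ = 1, q₋₁ = 0):
  k = 0: a₀ = 13; p₀/q₀ = 13/1; p₀² − 194·q₀² = 169 − 194 = -25.
  k = 1: m = 13, d = 25, a = ⌊(13 + 13)/25⌋ = 1; p/q = (1·13 + 1)/(1·1 + 0) = 14/1; p² − 194·q² = 196 − 194 = 2.
  k = 2: m = 12, d = 2, a = ⌊(13 + 12)/2⌋ = 12; p/q = (12·14 + 13)/(12·1 + 1) = 181/13; p² − 194·q² = 32761 − 32786 = -25.
  k = 3: m = 12, d = 25, a = ⌊(13 + 12)/25⌋ = 1; p/q = (1·181 + 14)/(1·13 + 1) = 195/14; p² − 194·q² = 38025 − 38024 = 1.
  The first convergent with p² − 194·q² = 1 gives the fundamental solution (x₁, y₁) = (195, 14).
Step 2: Apply the recurrence (x_{n+1}, y_{n+1}) = (x₁x_n + 194y₁y_n, x₁y_n + y₁x_n) repeatedly.
  From (x_1, y_1) = (195, 14): x_2 = 195·195 + 194·14·14 = 76049; y_2 = 195·14 + 14·195 = 5460.
  From (x_2, y_2) = (76049, 5460): x_3 = 195·76049 + 194·14·5460 = 29658915; y_3 = 195·5460 + 14·76049 = 2129386.
  From (x_3, y_3) = (29658915, 2129386): x_4 = 195·29658915 + 194·14·2129386 = 11566900801; y_4 = 195·2129386 + 14·29658915 = 830455080.
Step 3: Verify x_4² - 194·y_4² = 133793194140174441601 - 133793194140174441600 = 1 (should be 1). ✓

(x_1, y_1) = (195, 14); (x_4, y_4) = (11566900801, 830455080).


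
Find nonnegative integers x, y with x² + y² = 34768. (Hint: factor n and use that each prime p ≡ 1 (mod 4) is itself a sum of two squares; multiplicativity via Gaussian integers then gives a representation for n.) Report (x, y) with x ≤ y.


Step 1: Factor n = 34768 = 2^4 · 41 · 53.
Step 2: Check the mod-4 condition on each prime factor: 2 = 2 (special); 41 ≡ 1 (mod 4), exponent 1; 53 ≡ 1 (mod 4), exponent 1.
All primes ≡ 3 (mod 4) appear to even exponent (or don't appear), so by the two-squares theorem n IS expressible as a sum of two squares.
Step 3: Build a representation. Group n = k² · m with k = 4 and m = 41 · 53 = 2173 (a product of primes ≡ 1 (mod 4)); a representation of m scales to one of n via (k·x)² + (k·y)² = k²(x² + y²). Each prime p ≡ 1 (mod 4) is itself a sum of two squares; find a² by testing p − a² for a perfect square:
  41: 41 − 1² = 40, 41 − 2² = 37, 41 − 3² = 32, 41 − 4² = 25 = 5² ⇒ 41 = 4² + 5².
  53: 53 − 1² = 52, 53 − 2² = 49 = 7² ⇒ 53 = 2² + 7².
  Combine using the Brahmagupta–Fibonacci identity (a² + b²)(c² + d²) = (ac − bd)² + (ad + bc)² = (ac + bd)² + (ad − bc)²:
  41 · 53 = 2173: from (4² + 5²)(2² + 7²), take (4·2 − 5·7, 4·7 + 5·2) = (8 − 35, 28 + 10) = (-27, 38); dropping signs (only squares matter) gives (27, 38); check 27² + 38² = 729 + 1444 = 2173 ✓.
  Scale by k = 4: (4·27, 4·38) = (108, 152).
Step 4: Order so x ≤ y and verify: 108² + 152² = 11664 + 23104 = 34768 = n. ✓

n = 34768 = 108² + 152² (one valid representation with x ≤ y).


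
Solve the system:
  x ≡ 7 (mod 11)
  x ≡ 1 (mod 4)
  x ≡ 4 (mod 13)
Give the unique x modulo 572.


Moduli 11, 4, 13 are pairwise coprime; by CRT there is a unique solution modulo M = 11 · 4 · 13 = 572.
Solve pairwise, accumulating the modulus:
  Start with x ≡ 7 (mod 11).
  Combine with x ≡ 1 (mod 4): since gcd(11, 4) = 1, we get a unique residue mod 44.
    Write x = 7 + 11·t and substitute into x ≡ 1 (mod 4): 11·t ≡ 1 − 7 = -6 (mod 4).
    Reduce coefficients mod 4: 3·t ≡ 2 (mod 4).
    The inverse of 3 mod 4 is 3 (since 3·3 = 9 = 2·4 + 1), so t ≡ 3·2 = 6 ≡ 2 (mod 4).
    Then x = 7 + 11·2 = 29, valid modulo lcm(11, 4) = 44: x ≡ 29 (mod 44).
  Combine with x ≡ 4 (mod 13): since gcd(44, 13) = 1, we get a unique residue mod 572.
    Write x = 29 + 44·t and substitute into x ≡ 4 (mod 13): 44·t ≡ 4 − 29 = -25 (mod 13).
    Reduce coefficients mod 13: 5·t ≡ 1 (mod 13).
    The inverse of 5 mod 13 is 8 (since 5·8 = 40 = 3·13 + 1), so t ≡ 8·1 = 8 ≡ 8 (mod 13).
    Then x = 29 + 44·8 = 381, valid modulo lcm(44, 13) = 572: x ≡ 381 (mod 572).
Verify: 381 mod 11 = 7 ✓, 381 mod 4 = 1 ✓, 381 mod 13 = 4 ✓.

x ≡ 381 (mod 572).


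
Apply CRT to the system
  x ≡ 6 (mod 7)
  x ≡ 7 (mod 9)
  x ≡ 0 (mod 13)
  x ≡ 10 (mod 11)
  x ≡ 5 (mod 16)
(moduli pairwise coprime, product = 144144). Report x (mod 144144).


Product of moduli M = 7 · 9 · 13 · 11 · 16 = 144144.
Merge one congruence at a time:
  Start: x ≡ 6 (mod 7).
  Combine with x ≡ 7 (mod 9); new modulus lcm = 63.
    Write x = 6 + 7·t and substitute into x ≡ 7 (mod 9): 7·t ≡ 7 − 6 = 1 (mod 9).
    The inverse of 7 mod 9 is 4 (since 7·4 = 28 = 3·9 + 1), so t ≡ 4·1 = 4 ≡ 4 (mod 9).
    Then x = 6 + 7·4 = 34, valid modulo lcm(7, 9) = 63: x ≡ 34 (mod 63).
  Combine with x ≡ 0 (mod 13); new modulus lcm = 819.
    Write x = 34 + 63·t and substitute into x ≡ 0 (mod 13): 63·t ≡ 0 − 34 = -34 (mod 13).
    Reduce coefficients mod 13: 11·t ≡ 5 (mod 13).
    The inverse of 11 mod 13 is 6 (since 11·6 = 66 = 5·13 + 1), so t ≡ 6·5 = 30 ≡ 4 (mod 13).
    Then x = 34 + 63·4 = 286, valid modulo lcm(63, 13) = 819: x ≡ 286 (mod 819).
  Combine with x ≡ 10 (mod 11); new modulus lcm = 9009.
    Write x = 286 + 819·t and substitute into x ≡ 10 (mod 11): 819·t ≡ 10 − 286 = -276 (mod 11).
    Reduce coefficients mod 11: 5·t ≡ 10 (mod 11).
    The inverse of 5 mod 11 is 9 (since 5·9 = 45 = 4·11 + 1), so t ≡ 9·10 = 90 ≡ 2 (mod 11).
    Then x = 286 + 819·2 = 1924, valid modulo lcm(819, 11) = 9009: x ≡ 1924 (mod 9009).
  Combine with x ≡ 5 (mod 16); new modulus lcm = 144144.
    Write x = 1924 + 9009·t and substitute into x ≡ 5 (mod 16): 9009·t ≡ 5 − 1924 = -1919 (mod 16).
    Reduce coefficients mod 16: 1·t ≡ 1 (mod 16).
    So t ≡ 1 (mod 16).
    Then x = 1924 + 9009·1 = 10933, valid modulo lcm(9009, 16) = 144144: x ≡ 10933 (mod 144144).
Verify against each original: 10933 mod 7 = 6, 10933 mod 9 = 7, 10933 mod 13 = 0, 10933 mod 11 = 10, 10933 mod 16 = 5.

x ≡ 10933 (mod 144144).


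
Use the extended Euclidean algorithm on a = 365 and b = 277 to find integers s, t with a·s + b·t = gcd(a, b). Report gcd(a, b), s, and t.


Euclidean algorithm on (365, 277) — divide until remainder is 0:
  365 = 1 · 277 + 88
  277 = 3 · 88 + 13
  88 = 6 · 13 + 10
  13 = 1 · 10 + 3
  10 = 3 · 3 + 1
  3 = 3 · 1 + 0
gcd(365, 277) = 1.
Track Bezout coefficients alongside the remainders: start with r₀ = 365 = a·1 + b·0 (s = 1, t = 0) and r₁ = 277 = a·0 + b·1 (s = 0, t = 1); each new remainder r_{k+1} = r_{k-1} − q_k·r_k inherits s_{k+1} = s_{k-1} − q_k·s_k, t_{k+1} = t_{k-1} − q_k·t_k, so r_k = a·s_k + b·t_k at every step:
  q = 1: r = 88, s = 1 − 1·0 = 1, t = 0 − 1·1 = -1  (check: 365·1 + 277·(-1) = 88)
  q = 3: r = 13, s = 0 − 3·1 = -3, t = 1 − 3·(-1) = 4  (check: 365·(-3) + 277·4 = 13)
  q = 6: r = 10, s = 1 − 6·(-3) = 19, t = -1 − 6·4 = -25  (check: 365·19 + 277·(-25) = 10)
  q = 1: r = 3, s = -3 − 1·19 = -22, t = 4 − 1·(-25) = 29  (check: 365·(-22) + 277·29 = 3)
  q = 3: r = 1, s = 19 − 3·(-22) = 85, t = -25 − 3·29 = -112  (check: 365·85 + 277·(-112) = 1)
The row with r = 1 (the gcd) gives the Bezout coefficients s = 85, t = -112.
Result: 365 · (85) + 277 · (-112) = 1.

gcd(365, 277) = 1; s = 85, t = -112 (check: 365·85 + 277·(-112) = 1).


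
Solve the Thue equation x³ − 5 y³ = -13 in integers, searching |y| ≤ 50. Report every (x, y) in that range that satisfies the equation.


The equation is x³ - 5y³ = -13. For fixed y, x³ = 5·y³ − 13, so a solution requires the RHS to be a perfect cube.
Strategy: iterate y from -50 to 50, compute RHS = 5·y³ − 13, and check whether it is a (positive or negative) perfect cube.
Check small values of y:
  y = 0: RHS = -13 is not a perfect cube.
  y = 1: RHS = -8 = (-2)³ ⇒ x = -2 works.
  y = -1: RHS = -18 is not a perfect cube.
  y = 2: RHS = 27 = (3)³ ⇒ x = 3 works.
  y = -2: RHS = -53 is not a perfect cube.
  y = 3: RHS = 122 is not a perfect cube.
  y = -3: RHS = -148 is not a perfect cube.
Continuing, at y = -7: RHS = -1728 = (-12)³ ⇒ x = -12 works.
Searching the remaining y in |y| ≤ 50 finds no further solutions.
Collected solutions: (-2, 1), (3, 2), (-12, -7).

Solutions (with |y| ≤ 50): (-2, 1), (3, 2), (-12, -7).


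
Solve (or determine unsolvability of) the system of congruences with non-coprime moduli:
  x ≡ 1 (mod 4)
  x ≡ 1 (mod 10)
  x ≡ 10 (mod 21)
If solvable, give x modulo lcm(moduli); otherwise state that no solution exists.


Moduli 4, 10, 21 are not pairwise coprime, so CRT works modulo lcm(m_i) when all pairwise compatibility conditions hold.
Pairwise compatibility: gcd(m_i, m_j) must divide a_i - a_j for every pair.
Merge one congruence at a time:
  Start: x ≡ 1 (mod 4).
  Combine with x ≡ 1 (mod 10): gcd(4, 10) = 2; 1 - 1 = 0, which IS divisible by 2, so compatible.
    Write x = 1 + 4·t and substitute into x ≡ 1 (mod 10): 4·t ≡ 1 − 1 = 0 (mod 10).
    Divide the congruence (and modulus) by g = 2: 2·t ≡ 0 (mod 5).
    The inverse of 2 mod 5 is 3 (since 2·3 = 6 = 1·5 + 1), so t ≡ 3·0 = 0 ≡ 0 (mod 5).
    Then x = 1 + 4·0 = 1, valid modulo lcm(4, 10) = 20: x ≡ 1 (mod 20).
  Combine with x ≡ 10 (mod 21): gcd(20, 21) = 1; 10 - 1 = 9, which IS divisible by 1, so compatible.
    Write x = 1 + 20·t and substitute into x ≡ 10 (mod 21): 20·t ≡ 10 − 1 = 9 (mod 21).
    The inverse of 20 mod 21 is 20 (since 20·20 = 400 = 19·21 + 1), so t ≡ 20·9 = 180 ≡ 12 (mod 21).
    Then x = 1 + 20·12 = 241, valid modulo lcm(20, 21) = 420: x ≡ 241 (mod 420).
Verify: 241 mod 4 = 1, 241 mod 10 = 1, 241 mod 21 = 10.

x ≡ 241 (mod 420).


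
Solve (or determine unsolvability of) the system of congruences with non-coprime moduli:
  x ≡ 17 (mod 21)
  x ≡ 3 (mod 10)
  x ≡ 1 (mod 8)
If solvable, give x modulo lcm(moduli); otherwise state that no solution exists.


Moduli 21, 10, 8 are not pairwise coprime, so CRT works modulo lcm(m_i) when all pairwise compatibility conditions hold.
Pairwise compatibility: gcd(m_i, m_j) must divide a_i - a_j for every pair.
Merge one congruence at a time:
  Start: x ≡ 17 (mod 21).
  Combine with x ≡ 3 (mod 10): gcd(21, 10) = 1; 3 - 17 = -14, which IS divisible by 1, so compatible.
    Write x = 17 + 21·t and substitute into x ≡ 3 (mod 10): 21·t ≡ 3 − 17 = -14 (mod 10).
    Reduce coefficients mod 10: 1·t ≡ 6 (mod 10).
    So t ≡ 6 (mod 10).
    Then x = 17 + 21·6 = 143, valid modulo lcm(21, 10) = 210: x ≡ 143 (mod 210).
  Combine with x ≡ 1 (mod 8): gcd(210, 8) = 2; 1 - 143 = -142, which IS divisible by 2, so compatible.
    Write x = 143 + 210·t and substitute into x ≡ 1 (mod 8): 210·t ≡ 1 − 143 = -142 (mod 8).
    Divide the congruence (and modulus) by g = 2: 105·t ≡ -71 (mod 4).
    Reduce coefficients mod 4: 1·t ≡ 1 (mod 4).
    So t ≡ 1 (mod 4).
    Then x = 143 + 210·1 = 353, valid modulo lcm(210, 8) = 840: x ≡ 353 (mod 840).
Verify: 353 mod 21 = 17, 353 mod 10 = 3, 353 mod 8 = 1.

x ≡ 353 (mod 840).


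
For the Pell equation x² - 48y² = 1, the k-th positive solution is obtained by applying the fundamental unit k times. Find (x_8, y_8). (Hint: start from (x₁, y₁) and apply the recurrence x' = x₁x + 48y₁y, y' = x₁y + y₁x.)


Step 1: Find the fundamental solution (x₁, y₁) of x² - 48y² = 1.
  Expand √48 as a continued fraction. a₀ = ⌊√48⌋ = 6; iterate m_{k+1} = d_k·a_k − m_k, d_{k+1} = (48 − m_{k+1}²)/d_k, a_{k+1} = ⌊(a₀ + m_{k+1})/d_{k+1}⌋ (starting m₀ = 0, d₀ = 1), with convergents p_k = a_k·p_{k-1} + p_{k-2}, q_k = a_k·q_{k-1} + q_{k-2} (p₋₁ = 1, q₋₁ = 0):
  k = 0: a₀ = 6; p₀/q₀ = 6/1; p₀² − 48·q₀² = 36 − 48 = -12.
  k = 1: m = 6, d = 12, a = ⌊(6 + 6)/12⌋ = 1; p/q = (1·6 + 1)/(1·1 + 0) = 7/1; p² − 48·q² = 49 − 48 = 1.
  The first convergent with p² − 48·q² = 1 gives the fundamental solution (x₁, y₁) = (7, 1).
Step 2: Apply the recurrence (x_{n+1}, y_{n+1}) = (x₁x_n + 48y₁y_n, x₁y_n + y₁x_n) repeatedly.
  From (x_1, y_1) = (7, 1): x_2 = 7·7 + 48·1·1 = 97; y_2 = 7·1 + 1·7 = 14.
  From (x_2, y_2) = (97, 14): x_3 = 7·97 + 48·1·14 = 1351; y_3 = 7·14 + 1·97 = 195.
  From (x_3, y_3) = (1351, 195): x_4 = 7·1351 + 48·1·195 = 18817; y_4 = 7·195 + 1·1351 = 2716.
  From (x_4, y_4) = (18817, 2716): x_5 = 7·18817 + 48·1·2716 = 262087; y_5 = 7·2716 + 1·18817 = 37829.
  From (x_5, y_5) = (262087, 37829): x_6 = 7·262087 + 48·1·37829 = 3650401; y_6 = 7·37829 + 1·262087 = 526890.
  From (x_6, y_6) = (3650401, 526890): x_7 = 7·3650401 + 48·1·526890 = 50843527; y_7 = 7·526890 + 1·3650401 = 7338631.
  From (x_7, y_7) = (50843527, 7338631): x_8 = 7·50843527 + 48·1·7338631 = 708158977; y_8 = 7·7338631 + 1·50843527 = 102213944.
Step 3: Verify x_8² - 48·y_8² = 501489136705686529 - 501489136705686528 = 1 (should be 1). ✓

(x_1, y_1) = (7, 1); (x_8, y_8) = (708158977, 102213944).


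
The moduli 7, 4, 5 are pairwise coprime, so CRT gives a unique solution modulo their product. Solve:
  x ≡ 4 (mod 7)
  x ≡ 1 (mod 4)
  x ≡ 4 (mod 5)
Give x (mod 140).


Moduli 7, 4, 5 are pairwise coprime; by CRT there is a unique solution modulo M = 7 · 4 · 5 = 140.
Solve pairwise, accumulating the modulus:
  Start with x ≡ 4 (mod 7).
  Combine with x ≡ 1 (mod 4): since gcd(7, 4) = 1, we get a unique residue mod 28.
    Write x = 4 + 7·t and substitute into x ≡ 1 (mod 4): 7·t ≡ 1 − 4 = -3 (mod 4).
    Reduce coefficients mod 4: 3·t ≡ 1 (mod 4).
    The inverse of 3 mod 4 is 3 (since 3·3 = 9 = 2·4 + 1), so t ≡ 3·1 = 3 ≡ 3 (mod 4).
    Then x = 4 + 7·3 = 25, valid modulo lcm(7, 4) = 28: x ≡ 25 (mod 28).
  Combine with x ≡ 4 (mod 5): since gcd(28, 5) = 1, we get a unique residue mod 140.
    Write x = 25 + 28·t and substitute into x ≡ 4 (mod 5): 28·t ≡ 4 − 25 = -21 (mod 5).
    Reduce coefficients mod 5: 3·t ≡ 4 (mod 5).
    The inverse of 3 mod 5 is 2 (since 3·2 = 6 = 1·5 + 1), so t ≡ 2·4 = 8 ≡ 3 (mod 5).
    Then x = 25 + 28·3 = 109, valid modulo lcm(28, 5) = 140: x ≡ 109 (mod 140).
Verify: 109 mod 7 = 4 ✓, 109 mod 4 = 1 ✓, 109 mod 5 = 4 ✓.

x ≡ 109 (mod 140).


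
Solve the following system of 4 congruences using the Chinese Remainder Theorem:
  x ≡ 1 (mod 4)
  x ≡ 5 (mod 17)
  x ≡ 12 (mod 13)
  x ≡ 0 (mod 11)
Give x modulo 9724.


Product of moduli M = 4 · 17 · 13 · 11 = 9724.
Merge one congruence at a time:
  Start: x ≡ 1 (mod 4).
  Combine with x ≡ 5 (mod 17); new modulus lcm = 68.
    Write x = 1 + 4·t and substitute into x ≡ 5 (mod 17): 4·t ≡ 5 − 1 = 4 (mod 17).
    The inverse of 4 mod 17 is 13 (since 4·13 = 52 = 3·17 + 1), so t ≡ 13·4 = 52 ≡ 1 (mod 17).
    Then x = 1 + 4·1 = 5, valid modulo lcm(4, 17) = 68: x ≡ 5 (mod 68).
  Combine with x ≡ 12 (mod 13); new modulus lcm = 884.
    Write x = 5 + 68·t and substitute into x ≡ 12 (mod 13): 68·t ≡ 12 − 5 = 7 (mod 13).
    Reduce coefficients mod 13: 3·t ≡ 7 (mod 13).
    The inverse of 3 mod 13 is 9 (since 3·9 = 27 = 2·13 + 1), so t ≡ 9·7 = 63 ≡ 11 (mod 13).
    Then x = 5 + 68·11 = 753, valid modulo lcm(68, 13) = 884: x ≡ 753 (mod 884).
  Combine with x ≡ 0 (mod 11); new modulus lcm = 9724.
    Write x = 753 + 884·t and substitute into x ≡ 0 (mod 11): 884·t ≡ 0 − 753 = -753 (mod 11).
    Reduce coefficients mod 11: 4·t ≡ 6 (mod 11).
    The inverse of 4 mod 11 is 3 (since 4·3 = 12 = 1·11 + 1), so t ≡ 3·6 = 18 ≡ 7 (mod 11).
    Then x = 753 + 884·7 = 6941, valid modulo lcm(884, 11) = 9724: x ≡ 6941 (mod 9724).
Verify against each original: 6941 mod 4 = 1, 6941 mod 17 = 5, 6941 mod 13 = 12, 6941 mod 11 = 0.

x ≡ 6941 (mod 9724).


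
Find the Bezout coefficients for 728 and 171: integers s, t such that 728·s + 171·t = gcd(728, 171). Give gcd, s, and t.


Euclidean algorithm on (728, 171) — divide until remainder is 0:
  728 = 4 · 171 + 44
  171 = 3 · 44 + 39
  44 = 1 · 39 + 5
  39 = 7 · 5 + 4
  5 = 1 · 4 + 1
  4 = 4 · 1 + 0
gcd(728, 171) = 1.
Track Bezout coefficients alongside the remainders: start with r₀ = 728 = a·1 + b·0 (s = 1, t = 0) and r₁ = 171 = a·0 + b·1 (s = 0, t = 1); each new remainder r_{k+1} = r_{k-1} − q_k·r_k inherits s_{k+1} = s_{k-1} − q_k·s_k, t_{k+1} = t_{k-1} − q_k·t_k, so r_k = a·s_k + b·t_k at every step:
  q = 4: r = 44, s = 1 − 4·0 = 1, t = 0 − 4·1 = -4  (check: 728·1 + 171·(-4) = 44)
  q = 3: r = 39, s = 0 − 3·1 = -3, t = 1 − 3·(-4) = 13  (check: 728·(-3) + 171·13 = 39)
  q = 1: r = 5, s = 1 − 1·(-3) = 4, t = -4 − 1·13 = -17  (check: 728·4 + 171·(-17) = 5)
  q = 7: r = 4, s = -3 − 7·4 = -31, t = 13 − 7·(-17) = 132  (check: 728·(-31) + 171·132 = 4)
  q = 1: r = 1, s = 4 − 1·(-31) = 35, t = -17 − 1·132 = -149  (check: 728·35 + 171·(-149) = 1)
The row with r = 1 (the gcd) gives the Bezout coefficients s = 35, t = -149.
Result: 728 · (35) + 171 · (-149) = 1.

gcd(728, 171) = 1; s = 35, t = -149 (check: 728·35 + 171·(-149) = 1).


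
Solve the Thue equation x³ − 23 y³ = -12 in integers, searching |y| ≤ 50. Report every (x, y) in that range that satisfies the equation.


The equation is x³ - 23y³ = -12. For fixed y, x³ = 23·y³ − 12, so a solution requires the RHS to be a perfect cube.
Strategy: iterate y from -50 to 50, compute RHS = 23·y³ − 12, and check whether it is a (positive or negative) perfect cube.
Check small values of y:
  y = 0: RHS = -12 is not a perfect cube.
  y = 1: RHS = 11 is not a perfect cube.
  y = -1: RHS = -35 is not a perfect cube.
  y = 2: RHS = 172 is not a perfect cube.
  y = -2: RHS = -196 is not a perfect cube.
  y = 3: RHS = 609 is not a perfect cube.
  y = -3: RHS = -633 is not a perfect cube.
Continuing the search up to |y| = 50 finds no solutions either.
No (x, y) in the scanned range satisfies the equation.

No integer solutions with |y| ≤ 50.


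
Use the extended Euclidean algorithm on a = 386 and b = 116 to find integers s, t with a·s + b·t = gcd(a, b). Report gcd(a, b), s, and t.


Euclidean algorithm on (386, 116) — divide until remainder is 0:
  386 = 3 · 116 + 38
  116 = 3 · 38 + 2
  38 = 19 · 2 + 0
gcd(386, 116) = 2.
Track Bezout coefficients alongside the remainders: start with r₀ = 386 = a·1 + b·0 (s = 1, t = 0) and r₁ = 116 = a·0 + b·1 (s = 0, t = 1); each new remainder r_{k+1} = r_{k-1} − q_k·r_k inherits s_{k+1} = s_{k-1} − q_k·s_k, t_{k+1} = t_{k-1} − q_k·t_k, so r_k = a·s_k + b·t_k at every step:
  q = 3: r = 38, s = 1 − 3·0 = 1, t = 0 − 3·1 = -3  (check: 386·1 + 116·(-3) = 38)
  q = 3: r = 2, s = 0 − 3·1 = -3, t = 1 − 3·(-3) = 10  (check: 386·(-3) + 116·10 = 2)
The row with r = 2 (the gcd) gives the Bezout coefficients s = -3, t = 10.
Result: 386 · (-3) + 116 · (10) = 2.

gcd(386, 116) = 2; s = -3, t = 10 (check: 386·(-3) + 116·10 = 2).


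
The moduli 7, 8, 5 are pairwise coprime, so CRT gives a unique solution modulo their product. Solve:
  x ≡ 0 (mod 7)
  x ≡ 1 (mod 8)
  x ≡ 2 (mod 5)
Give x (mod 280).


Moduli 7, 8, 5 are pairwise coprime; by CRT there is a unique solution modulo M = 7 · 8 · 5 = 280.
Solve pairwise, accumulating the modulus:
  Start with x ≡ 0 (mod 7).
  Combine with x ≡ 1 (mod 8): since gcd(7, 8) = 1, we get a unique residue mod 56.
    Write x = 0 + 7·t and substitute into x ≡ 1 (mod 8): 7·t ≡ 1 − 0 = 1 (mod 8).
    The inverse of 7 mod 8 is 7 (since 7·7 = 49 = 6·8 + 1), so t ≡ 7·1 = 7 ≡ 7 (mod 8).
    Then x = 0 + 7·7 = 49, valid modulo lcm(7, 8) = 56: x ≡ 49 (mod 56).
  Combine with x ≡ 2 (mod 5): since gcd(56, 5) = 1, we get a unique residue mod 280.
    Write x = 49 + 56·t and substitute into x ≡ 2 (mod 5): 56·t ≡ 2 − 49 = -47 (mod 5).
    Reduce coefficients mod 5: 1·t ≡ 3 (mod 5).
    So t ≡ 3 (mod 5).
    Then x = 49 + 56·3 = 217, valid modulo lcm(56, 5) = 280: x ≡ 217 (mod 280).
Verify: 217 mod 7 = 0 ✓, 217 mod 8 = 1 ✓, 217 mod 5 = 2 ✓.

x ≡ 217 (mod 280).


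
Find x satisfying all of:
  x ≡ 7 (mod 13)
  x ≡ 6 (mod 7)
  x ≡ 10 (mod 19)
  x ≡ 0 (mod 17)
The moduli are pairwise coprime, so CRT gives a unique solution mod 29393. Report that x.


Product of moduli M = 13 · 7 · 19 · 17 = 29393.
Merge one congruence at a time:
  Start: x ≡ 7 (mod 13).
  Combine with x ≡ 6 (mod 7); new modulus lcm = 91.
    Write x = 7 + 13·t and substitute into x ≡ 6 (mod 7): 13·t ≡ 6 − 7 = -1 (mod 7).
    Reduce coefficients mod 7: 6·t ≡ 6 (mod 7).
    The inverse of 6 mod 7 is 6 (since 6·6 = 36 = 5·7 + 1), so t ≡ 6·6 = 36 ≡ 1 (mod 7).
    Then x = 7 + 13·1 = 20, valid modulo lcm(13, 7) = 91: x ≡ 20 (mod 91).
  Combine with x ≡ 10 (mod 19); new modulus lcm = 1729.
    Write x = 20 + 91·t and substitute into x ≡ 10 (mod 19): 91·t ≡ 10 − 20 = -10 (mod 19).
    Reduce coefficients mod 19: 15·t ≡ 9 (mod 19).
    The inverse of 15 mod 19 is 14 (since 15·14 = 210 = 11·19 + 1), so t ≡ 14·9 = 126 ≡ 12 (mod 19).
    Then x = 20 + 91·12 = 1112, valid modulo lcm(91, 19) = 1729: x ≡ 1112 (mod 1729).
  Combine with x ≡ 0 (mod 17); new modulus lcm = 29393.
    Write x = 1112 + 1729·t and substitute into x ≡ 0 (mod 17): 1729·t ≡ 0 − 1112 = -1112 (mod 17).
    Reduce coefficients mod 17: 12·t ≡ 10 (mod 17).
    The inverse of 12 mod 17 is 10 (since 12·10 = 120 = 7·17 + 1), so t ≡ 10·10 = 100 ≡ 15 (mod 17).
    Then x = 1112 + 1729·15 = 27047, valid modulo lcm(1729, 17) = 29393: x ≡ 27047 (mod 29393).
Verify against each original: 27047 mod 13 = 7, 27047 mod 7 = 6, 27047 mod 19 = 10, 27047 mod 17 = 0.

x ≡ 27047 (mod 29393).


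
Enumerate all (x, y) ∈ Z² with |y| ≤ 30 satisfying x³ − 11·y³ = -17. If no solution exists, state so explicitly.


The equation is x³ - 11y³ = -17. For fixed y, x³ = 11·y³ − 17, so a solution requires the RHS to be a perfect cube.
Strategy: iterate y from -30 to 30, compute RHS = 11·y³ − 17, and check whether it is a (positive or negative) perfect cube.
Check small values of y:
  y = 0: RHS = -17 is not a perfect cube.
  y = 1: RHS = -6 is not a perfect cube.
  y = -1: RHS = -28 is not a perfect cube.
  y = 2: RHS = 71 is not a perfect cube.
  y = -2: RHS = -105 is not a perfect cube.
  y = 3: RHS = 280 is not a perfect cube.
  y = -3: RHS = -314 is not a perfect cube.
Continuing the search up to |y| = 30 finds no solutions either.
No (x, y) in the scanned range satisfies the equation.

No integer solutions with |y| ≤ 30.


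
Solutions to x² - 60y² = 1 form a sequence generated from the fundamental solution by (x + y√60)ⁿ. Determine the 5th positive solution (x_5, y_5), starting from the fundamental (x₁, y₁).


Step 1: Find the fundamental solution (x₁, y₁) of x² - 60y² = 1.
  Expand √60 as a continued fraction. a₀ = ⌊√60⌋ = 7; iterate m_{k+1} = d_k·a_k − m_k, d_{k+1} = (60 − m_{k+1}²)/d_k, a_{k+1} = ⌊(a₀ + m_{k+1})/d_{k+1}⌋ (starting m₀ = 0, d₀ = 1), with convergents p_k = a_k·p_{k-1} + p_{k-2}, q_k = a_k·q_{k-1} + q_{k-2} (p₋₁ = 1, q₋₁ = 0):
  k = 0: a₀ = 7; p₀/q₀ = 7/1; p₀² − 60·q₀² = 49 − 60 = -11.
  k = 1: m = 7, d = 11, a = ⌊(7 + 7)/11⌋ = 1; p/q = (1·7 + 1)/(1·1 + 0) = 8/1; p² − 60·q² = 64 − 60 = 4.
  k = 2: m = 4, d = 4, a = ⌊(7 + 4)/4⌋ = 2; p/q = (2·8 + 7)/(2·1 + 1) = 23/3; p² − 60·q² = 529 − 540 = -11.
  k = 3: m = 4, d = 11, a = ⌊(7 + 4)/11⌋ = 1; p/q = (1·23 + 8)/(1·3 + 1) = 31/4; p² − 60·q² = 961 − 960 = 1.
  The first convergent with p² − 60·q² = 1 gives the fundamental solution (x₁, y₁) = (31, 4).
Step 2: Apply the recurrence (x_{n+1}, y_{n+1}) = (x₁x_n + 60y₁y_n, x₁y_n + y₁x_n) repeatedly.
  From (x_1, y_1) = (31, 4): x_2 = 31·31 + 60·4·4 = 1921; y_2 = 31·4 + 4·31 = 248.
  From (x_2, y_2) = (1921, 248): x_3 = 31·1921 + 60·4·248 = 119071; y_3 = 31·248 + 4·1921 = 15372.
  From (x_3, y_3) = (119071, 15372): x_4 = 31·119071 + 60·4·15372 = 7380481; y_4 = 31·15372 + 4·119071 = 952816.
  From (x_4, y_4) = (7380481, 952816): x_5 = 31·7380481 + 60·4·952816 = 457470751; y_5 = 31·952816 + 4·7380481 = 59059220.
Step 3: Verify x_5² - 60·y_5² = 209279488020504001 - 209279488020504000 = 1 (should be 1). ✓

(x_1, y_1) = (31, 4); (x_5, y_5) = (457470751, 59059220).


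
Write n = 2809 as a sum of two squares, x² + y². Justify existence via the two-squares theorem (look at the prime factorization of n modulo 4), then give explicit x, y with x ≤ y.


Step 1: Factor n = 2809 = 53^2.
Step 2: Check the mod-4 condition on each prime factor: 53 ≡ 1 (mod 4), exponent 2.
All primes ≡ 3 (mod 4) appear to even exponent (or don't appear), so by the two-squares theorem n IS expressible as a sum of two squares.
Step 3: Build a representation. Here n = 53 · 53 is a product of primes ≡ 1 (mod 4). Each prime p ≡ 1 (mod 4) is itself a sum of two squares; find a² by testing p − a² for a perfect square:
  53: 53 − 1² = 52, 53 − 2² = 49 = 7² ⇒ 53 = 2² + 7².
  Combine using the Brahmagupta–Fibonacci identity (a² + b²)(c² + d²) = (ac − bd)² + (ad + bc)² = (ac + bd)² + (ad − bc)²:
  53 · 53 = 2809: from (2² + 7²)(2² + 7²), take (2·2 − 7·7, 2·7 + 7·2) = (4 − 49, 14 + 14) = (-45, 28); dropping signs (only squares matter) gives (45, 28); check 45² + 28² = 2025 + 784 = 2809 ✓.
Step 4: Order so x ≤ y and verify: 28² + 45² = 784 + 2025 = 2809 = n. ✓

n = 2809 = 28² + 45² (one valid representation with x ≤ y).


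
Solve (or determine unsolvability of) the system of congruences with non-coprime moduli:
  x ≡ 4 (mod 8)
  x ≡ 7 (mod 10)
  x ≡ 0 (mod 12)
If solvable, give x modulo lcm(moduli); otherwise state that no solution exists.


Moduli 8, 10, 12 are not pairwise coprime, so CRT works modulo lcm(m_i) when all pairwise compatibility conditions hold.
Pairwise compatibility: gcd(m_i, m_j) must divide a_i - a_j for every pair.
Merge one congruence at a time:
  Start: x ≡ 4 (mod 8).
  Combine with x ≡ 7 (mod 10): gcd(8, 10) = 2, and 7 - 4 = 3 is NOT divisible by 2.
    ⇒ system is inconsistent (no integer solution).

No solution (the system is inconsistent).


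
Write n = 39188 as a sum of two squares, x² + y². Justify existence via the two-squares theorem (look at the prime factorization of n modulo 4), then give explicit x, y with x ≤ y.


Step 1: Factor n = 39188 = 2^2 · 97 · 101.
Step 2: Check the mod-4 condition on each prime factor: 2 = 2 (special); 97 ≡ 1 (mod 4), exponent 1; 101 ≡ 1 (mod 4), exponent 1.
All primes ≡ 3 (mod 4) appear to even exponent (or don't appear), so by the two-squares theorem n IS expressible as a sum of two squares.
Step 3: Build a representation. Group n = k² · m with k = 2 and m = 97 · 101 = 9797 (a product of primes ≡ 1 (mod 4)); a representation of m scales to one of n via (k·x)² + (k·y)² = k²(x² + y²). Each prime p ≡ 1 (mod 4) is itself a sum of two squares; find a² by testing p − a² for a perfect square:
  97: 97 − 1² = 96, 97 − 2² = 93, 97 − 3² = 88, 97 − 4² = 81 = 9² ⇒ 97 = 4² + 9².
  101: 101 − 1² = 100 = 10² ⇒ 101 = 1² + 10².
  Combine using the Brahmagupta–Fibonacci identity (a² + b²)(c² + d²) = (ac − bd)² + (ad + bc)² = (ac + bd)² + (ad − bc)²:
  97 · 101 = 9797: from (4² + 9²)(1² + 10²), take (4·1 − 9·10, 4·10 + 9·1) = (4 − 90, 40 + 9) = (-86, 49); dropping signs (only squares matter) gives (86, 49); check 86² + 49² = 7396 + 2401 = 9797 ✓.
  Scale by k = 2: (2·86, 2·49) = (172, 98).
Step 4: Order so x ≤ y and verify: 98² + 172² = 9604 + 29584 = 39188 = n. ✓

n = 39188 = 98² + 172² (one valid representation with x ≤ y).


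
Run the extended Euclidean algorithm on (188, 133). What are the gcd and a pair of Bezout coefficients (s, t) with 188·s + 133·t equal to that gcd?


Euclidean algorithm on (188, 133) — divide until remainder is 0:
  188 = 1 · 133 + 55
  133 = 2 · 55 + 23
  55 = 2 · 23 + 9
  23 = 2 · 9 + 5
  9 = 1 · 5 + 4
  5 = 1 · 4 + 1
  4 = 4 · 1 + 0
gcd(188, 133) = 1.
Track Bezout coefficients alongside the remainders: start with r₀ = 188 = a·1 + b·0 (s = 1, t = 0) and r₁ = 133 = a·0 + b·1 (s = 0, t = 1); each new remainder r_{k+1} = r_{k-1} − q_k·r_k inherits s_{k+1} = s_{k-1} − q_k·s_k, t_{k+1} = t_{k-1} − q_k·t_k, so r_k = a·s_k + b·t_k at every step:
  q = 1: r = 55, s = 1 − 1·0 = 1, t = 0 − 1·1 = -1  (check: 188·1 + 133·(-1) = 55)
  q = 2: r = 23, s = 0 − 2·1 = -2, t = 1 − 2·(-1) = 3  (check: 188·(-2) + 133·3 = 23)
  q = 2: r = 9, s = 1 − 2·(-2) = 5, t = -1 − 2·3 = -7  (check: 188·5 + 133·(-7) = 9)
  q = 2: r = 5, s = -2 − 2·5 = -12, t = 3 − 2·(-7) = 17  (check: 188·(-12) + 133·17 = 5)
  q = 1: r = 4, s = 5 − 1·(-12) = 17, t = -7 − 1·17 = -24  (check: 188·17 + 133·(-24) = 4)
  q = 1: r = 1, s = -12 − 1·17 = -29, t = 17 − 1·(-24) = 41  (check: 188·(-29) + 133·41 = 1)
The row with r = 1 (the gcd) gives the Bezout coefficients s = -29, t = 41.
Result: 188 · (-29) + 133 · (41) = 1.

gcd(188, 133) = 1; s = -29, t = 41 (check: 188·(-29) + 133·41 = 1).


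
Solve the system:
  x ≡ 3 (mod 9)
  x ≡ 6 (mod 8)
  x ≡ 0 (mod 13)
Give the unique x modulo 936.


Moduli 9, 8, 13 are pairwise coprime; by CRT there is a unique solution modulo M = 9 · 8 · 13 = 936.
Solve pairwise, accumulating the modulus:
  Start with x ≡ 3 (mod 9).
  Combine with x ≡ 6 (mod 8): since gcd(9, 8) = 1, we get a unique residue mod 72.
    Write x = 3 + 9·t and substitute into x ≡ 6 (mod 8): 9·t ≡ 6 − 3 = 3 (mod 8).
    Reduce coefficients mod 8: 1·t ≡ 3 (mod 8).
    So t ≡ 3 (mod 8).
    Then x = 3 + 9·3 = 30, valid modulo lcm(9, 8) = 72: x ≡ 30 (mod 72).
  Combine with x ≡ 0 (mod 13): since gcd(72, 13) = 1, we get a unique residue mod 936.
    Write x = 30 + 72·t and substitute into x ≡ 0 (mod 13): 72·t ≡ 0 − 30 = -30 (mod 13).
    Reduce coefficients mod 13: 7·t ≡ 9 (mod 13).
    The inverse of 7 mod 13 is 2 (since 7·2 = 14 = 1·13 + 1), so t ≡ 2·9 = 18 ≡ 5 (mod 13).
    Then x = 30 + 72·5 = 390, valid modulo lcm(72, 13) = 936: x ≡ 390 (mod 936).
Verify: 390 mod 9 = 3 ✓, 390 mod 8 = 6 ✓, 390 mod 13 = 0 ✓.

x ≡ 390 (mod 936).


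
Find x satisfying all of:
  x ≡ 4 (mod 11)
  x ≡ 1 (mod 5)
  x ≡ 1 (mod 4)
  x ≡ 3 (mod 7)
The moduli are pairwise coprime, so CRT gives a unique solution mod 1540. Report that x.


Product of moduli M = 11 · 5 · 4 · 7 = 1540.
Merge one congruence at a time:
  Start: x ≡ 4 (mod 11).
  Combine with x ≡ 1 (mod 5); new modulus lcm = 55.
    Write x = 4 + 11·t and substitute into x ≡ 1 (mod 5): 11·t ≡ 1 − 4 = -3 (mod 5).
    Reduce coefficients mod 5: 1·t ≡ 2 (mod 5).
    So t ≡ 2 (mod 5).
    Then x = 4 + 11·2 = 26, valid modulo lcm(11, 5) = 55: x ≡ 26 (mod 55).
  Combine with x ≡ 1 (mod 4); new modulus lcm = 220.
    Write x = 26 + 55·t and substitute into x ≡ 1 (mod 4): 55·t ≡ 1 − 26 = -25 (mod 4).
    Reduce coefficients mod 4: 3·t ≡ 3 (mod 4).
    The inverse of 3 mod 4 is 3 (since 3·3 = 9 = 2·4 + 1), so t ≡ 3·3 = 9 ≡ 1 (mod 4).
    Then x = 26 + 55·1 = 81, valid modulo lcm(55, 4) = 220: x ≡ 81 (mod 220).
  Combine with x ≡ 3 (mod 7); new modulus lcm = 1540.
    Write x = 81 + 220·t and substitute into x ≡ 3 (mod 7): 220·t ≡ 3 − 81 = -78 (mod 7).
    Reduce coefficients mod 7: 3·t ≡ 6 (mod 7).
    The inverse of 3 mod 7 is 5 (since 3·5 = 15 = 2·7 + 1), so t ≡ 5·6 = 30 ≡ 2 (mod 7).
    Then x = 81 + 220·2 = 521, valid modulo lcm(220, 7) = 1540: x ≡ 521 (mod 1540).
Verify against each original: 521 mod 11 = 4, 521 mod 5 = 1, 521 mod 4 = 1, 521 mod 7 = 3.

x ≡ 521 (mod 1540).


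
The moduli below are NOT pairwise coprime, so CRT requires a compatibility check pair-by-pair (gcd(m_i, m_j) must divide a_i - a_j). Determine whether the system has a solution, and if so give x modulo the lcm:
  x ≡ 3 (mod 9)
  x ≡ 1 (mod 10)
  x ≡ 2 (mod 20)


Moduli 9, 10, 20 are not pairwise coprime, so CRT works modulo lcm(m_i) when all pairwise compatibility conditions hold.
Pairwise compatibility: gcd(m_i, m_j) must divide a_i - a_j for every pair.
Merge one congruence at a time:
  Start: x ≡ 3 (mod 9).
  Combine with x ≡ 1 (mod 10): gcd(9, 10) = 1; 1 - 3 = -2, which IS divisible by 1, so compatible.
    Write x = 3 + 9·t and substitute into x ≡ 1 (mod 10): 9·t ≡ 1 − 3 = -2 (mod 10).
    Reduce coefficients mod 10: 9·t ≡ 8 (mod 10).
    The inverse of 9 mod 10 is 9 (since 9·9 = 81 = 8·10 + 1), so t ≡ 9·8 = 72 ≡ 2 (mod 10).
    Then x = 3 + 9·2 = 21, valid modulo lcm(9, 10) = 90: x ≡ 21 (mod 90).
  Combine with x ≡ 2 (mod 20): gcd(90, 20) = 10, and 2 - 21 = -19 is NOT divisible by 10.
    ⇒ system is inconsistent (no integer solution).

No solution (the system is inconsistent).
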